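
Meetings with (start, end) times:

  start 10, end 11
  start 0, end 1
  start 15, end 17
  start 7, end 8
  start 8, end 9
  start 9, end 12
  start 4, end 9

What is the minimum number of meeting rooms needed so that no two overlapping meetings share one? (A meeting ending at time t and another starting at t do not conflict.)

2

starts: [0, 4, 7, 8, 9, 10, 15]
ends:   [1, 8, 9, 9, 11, 12, 17]
s0→1 e1→0 s4→1 s7→2  — peak 2.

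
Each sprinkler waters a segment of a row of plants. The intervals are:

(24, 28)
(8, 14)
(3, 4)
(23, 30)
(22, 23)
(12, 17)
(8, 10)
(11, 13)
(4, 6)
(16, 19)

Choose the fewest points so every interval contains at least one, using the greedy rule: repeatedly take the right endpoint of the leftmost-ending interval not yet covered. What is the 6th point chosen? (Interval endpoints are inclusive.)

Sort by right endpoint; whenever an interval is uncovered, place a point at its right end.
Sorted: [3,4] [4,6] [8,10] [11,13] [8,14] [12,17] [16,19] [22,23] [24,28] [23,30]
{[3,4],[4,6]} hit by 4; {[8,10]} hit by 10; {[11,13],[8,14],[12,17]} hit by 13; {[16,19]} hit by 19; {[22,23]} hit by 23; {[24,28],[23,30]} hit by 28.
Points: 4, 10, 13, 19, 23, 28 (6 total).

28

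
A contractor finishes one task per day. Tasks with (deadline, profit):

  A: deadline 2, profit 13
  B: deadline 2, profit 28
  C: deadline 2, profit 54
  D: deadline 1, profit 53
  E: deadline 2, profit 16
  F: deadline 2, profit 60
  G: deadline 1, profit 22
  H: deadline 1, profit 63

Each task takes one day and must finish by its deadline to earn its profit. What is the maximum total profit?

123

Take jobs in profit order; each goes to the latest open slot no later than its deadline.
Profit order: H=63 F=60 C=54 D=53 B=28 G=22 E=16 A=13
Assign: H→slot 1, F→slot 2, C skipped, D skipped, B skipped, G skipped, E skipped, A skipped.
Slots: [1:H] [2:F]
Profit = 63 + 60 = 123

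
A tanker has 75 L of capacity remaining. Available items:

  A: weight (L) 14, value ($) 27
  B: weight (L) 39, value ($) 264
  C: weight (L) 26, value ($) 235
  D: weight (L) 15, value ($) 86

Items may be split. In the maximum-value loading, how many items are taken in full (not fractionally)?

Ratios (sorted): C 9.04, B 6.77, D 5.73, A 1.93
take C (26 @ 235); take B (39 @ 264); take 10/15 of D → 57.33. Capacity used 75/75.
2 item(s) taken whole; one partial (take 10/15 of D).

2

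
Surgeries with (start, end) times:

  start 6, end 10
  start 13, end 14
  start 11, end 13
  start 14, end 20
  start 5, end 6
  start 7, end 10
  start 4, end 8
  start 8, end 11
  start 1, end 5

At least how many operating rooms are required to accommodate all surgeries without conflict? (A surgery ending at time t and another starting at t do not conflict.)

3

starts: [1, 4, 5, 6, 7, 8, 11, 13, 14]
ends:   [5, 6, 8, 10, 10, 11, 13, 14, 20]
s1→1 s4→2 e5→1 s5→2 e6→1 s6→2 s7→3  — peak 3.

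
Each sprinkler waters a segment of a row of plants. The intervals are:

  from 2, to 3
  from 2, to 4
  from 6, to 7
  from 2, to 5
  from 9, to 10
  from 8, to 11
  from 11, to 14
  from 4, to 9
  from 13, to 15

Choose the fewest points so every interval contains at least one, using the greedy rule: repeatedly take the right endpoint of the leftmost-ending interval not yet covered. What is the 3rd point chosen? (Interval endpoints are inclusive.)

Sort by right endpoint; whenever an interval is uncovered, place a point at its right end.
By right end: [2,3]  [2,4]  [2,5]  [6,7]  [4,9]  [9,10]  [8,11]  [11,14]  [13,15]
[2,3] uncovered → point at 3; [6,7] uncovered → point at 7; [9,10] uncovered → point at 10; [11,14] uncovered → point at 14.
Points: 3, 7, 10, 14 (4 total).

10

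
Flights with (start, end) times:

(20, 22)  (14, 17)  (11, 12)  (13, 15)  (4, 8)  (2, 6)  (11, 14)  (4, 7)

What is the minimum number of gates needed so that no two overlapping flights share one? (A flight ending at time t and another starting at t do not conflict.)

The answer is the maximum number of intervals overlapping at any instant.
Events (time:±→running): 2:+→1 4:+→2 4:+→3 … peak 3.

3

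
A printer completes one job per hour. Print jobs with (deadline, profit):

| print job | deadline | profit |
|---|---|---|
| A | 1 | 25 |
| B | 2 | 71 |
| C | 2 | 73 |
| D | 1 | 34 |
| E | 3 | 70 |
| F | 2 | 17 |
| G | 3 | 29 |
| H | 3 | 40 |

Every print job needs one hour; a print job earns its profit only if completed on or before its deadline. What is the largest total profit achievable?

Sort by profit descending; place each in the latest free slot ≤ its deadline.
Profit order: C=73 B=71 E=70 H=40 D=34 G=29 A=25 F=17
Assign: C→slot 2, B→slot 1, E→slot 3, H skipped, D skipped, G skipped, A skipped, F skipped.
Slots: [1:B] [2:C] [3:E]
Profit = 71 + 73 + 70 = 214

214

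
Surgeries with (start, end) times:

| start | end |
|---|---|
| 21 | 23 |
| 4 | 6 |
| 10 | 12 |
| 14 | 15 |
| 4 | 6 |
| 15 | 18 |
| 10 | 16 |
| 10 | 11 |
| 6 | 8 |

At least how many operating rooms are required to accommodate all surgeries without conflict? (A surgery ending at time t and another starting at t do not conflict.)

The answer is the maximum number of intervals overlapping at any instant.
Events (time:±→running): 4:+→1 4:+→2 6:-→1 6:-→0 6:+→1 8:-→0 10:+→1 10:+→2 10:+→3 … peak 3.

3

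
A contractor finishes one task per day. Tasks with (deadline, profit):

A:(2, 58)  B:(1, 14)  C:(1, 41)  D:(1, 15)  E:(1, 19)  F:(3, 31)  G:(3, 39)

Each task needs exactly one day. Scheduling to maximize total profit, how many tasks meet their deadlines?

Sort by profit descending; place each in the latest free slot ≤ its deadline.
By profit: A(d2,58), C(d1,41), G(d3,39), F(d3,31), E(d1,19), D(d1,15), B(d1,14)
A→slot 2; C→slot 1; G→slot 3; F skipped; E skipped; D skipped; B skipped.
3 of 7 scheduled.

3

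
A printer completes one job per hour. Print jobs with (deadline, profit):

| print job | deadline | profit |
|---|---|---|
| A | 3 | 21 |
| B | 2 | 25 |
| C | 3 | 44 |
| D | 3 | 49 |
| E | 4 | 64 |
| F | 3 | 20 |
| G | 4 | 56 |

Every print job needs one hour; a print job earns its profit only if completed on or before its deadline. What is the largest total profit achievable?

213

Sort by profit descending; place each in the latest free slot ≤ its deadline.
By profit: E(d4,64), G(d4,56), D(d3,49), C(d3,44), B(d2,25), A(d3,21), F(d3,20)
E→slot 4; G→slot 3; D→slot 2; C→slot 1; B skipped; A skipped; F skipped.
Profit = 44 + 49 + 56 + 64 = 213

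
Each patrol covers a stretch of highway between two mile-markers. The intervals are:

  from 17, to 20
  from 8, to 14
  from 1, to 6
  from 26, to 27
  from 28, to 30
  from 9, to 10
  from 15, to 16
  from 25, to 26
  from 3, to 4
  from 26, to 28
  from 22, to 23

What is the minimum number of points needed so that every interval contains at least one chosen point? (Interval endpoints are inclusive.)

Process intervals by earliest right end; each time one isn't hit yet, stab at its right endpoint.
Sorted: [3,4] [1,6] [9,10] [8,14] [15,16] [17,20] [22,23] [25,26] [26,27] [26,28] [28,30]
{[3,4],[1,6]} hit by 4; {[9,10],[8,14]} hit by 10; {[15,16]} hit by 16; {[17,20]} hit by 20; {[22,23]} hit by 23; {[25,26],[26,27],[26,28]} hit by 26; {[28,30]} hit by 30.
Points: 4, 10, 16, 20, 23, 26, 30 (7 total).

7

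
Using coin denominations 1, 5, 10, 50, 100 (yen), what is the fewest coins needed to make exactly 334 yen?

10

Use the largest denomination that fits, subtract, and repeat.
334 = 3×100 + 3×10 + 4×1
Total coins = 3 + 3 + 4 = 10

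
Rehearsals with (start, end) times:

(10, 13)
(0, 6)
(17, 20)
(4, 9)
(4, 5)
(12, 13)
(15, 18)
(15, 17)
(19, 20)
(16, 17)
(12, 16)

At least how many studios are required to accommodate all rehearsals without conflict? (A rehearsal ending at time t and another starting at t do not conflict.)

Count concurrent intervals with a sweep; the peak is the room count.
starts: [0, 4, 4, 10, 12, 12, 15, 15, 16, 17, 19]
ends:   [5, 6, 9, 13, 13, 16, 17, 17, 18, 20, 20]
s0→1 s4→2 s4→3  — peak 3.

3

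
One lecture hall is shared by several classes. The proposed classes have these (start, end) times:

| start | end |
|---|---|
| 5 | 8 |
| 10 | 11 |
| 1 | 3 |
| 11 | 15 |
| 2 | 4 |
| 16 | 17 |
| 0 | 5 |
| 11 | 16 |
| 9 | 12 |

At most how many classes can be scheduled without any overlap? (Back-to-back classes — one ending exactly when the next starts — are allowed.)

Order by finish time; keep every interval that doesn't clash with the previous kept one.
By end time: (1,3), (2,4), (0,5), (5,8), (10,11), (9,12), (11,15), (11,16), (16,17).
Pick (1,3); next start ≥ 3 → (5,8); next start ≥ 8 → (10,11); next start ≥ 11 → (11,15); next start ≥ 15 → (16,17).
Selected 5 classes.

5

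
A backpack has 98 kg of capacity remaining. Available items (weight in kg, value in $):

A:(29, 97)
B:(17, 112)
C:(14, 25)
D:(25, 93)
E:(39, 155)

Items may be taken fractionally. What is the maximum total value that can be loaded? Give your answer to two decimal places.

416.86

Greedy by value/weight ratio, highest first.
Ratios (sorted): B 6.59, E 3.97, D 3.72, A 3.34, C 1.79
take B (17 @ 112); take E (39 @ 155); take D (25 @ 93); take 17/29 of A → 56.86. Capacity used 98/98.
Total value = 416.86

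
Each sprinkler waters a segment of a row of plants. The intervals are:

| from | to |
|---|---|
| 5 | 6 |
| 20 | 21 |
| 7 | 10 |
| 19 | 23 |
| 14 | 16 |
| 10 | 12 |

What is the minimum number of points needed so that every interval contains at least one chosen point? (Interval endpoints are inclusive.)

Sort by right endpoint; whenever an interval is uncovered, place a point at its right end.
By right end: [5,6]  [7,10]  [10,12]  [14,16]  [20,21]  [19,23]
[5,6] uncovered → point at 6; [7,10] uncovered → point at 10; [14,16] uncovered → point at 16; [20,21] uncovered → point at 21.
Points: 6, 10, 16, 21 (4 total).

4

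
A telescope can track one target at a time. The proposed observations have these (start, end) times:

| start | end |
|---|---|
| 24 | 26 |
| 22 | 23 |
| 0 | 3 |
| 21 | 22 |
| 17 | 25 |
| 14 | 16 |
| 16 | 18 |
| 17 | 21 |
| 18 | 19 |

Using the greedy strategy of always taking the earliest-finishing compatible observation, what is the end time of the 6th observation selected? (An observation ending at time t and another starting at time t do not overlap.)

23

Sort by end time and greedily take each interval whose start is ≥ the last chosen end.
By end time: (0,3), (14,16), (16,18), (18,19), (17,21), (21,22), (22,23), (17,25), (24,26).
Pick (0,3); next start ≥ 3 → (14,16); next start ≥ 16 → (16,18); next start ≥ 18 → (18,19); next start ≥ 19 → (21,22); next start ≥ 22 → (22,23); next start ≥ 23 → (24,26).
Selected: (0,3) (14,16) (16,18) (18,19) (21,22) (22,23) (24,26)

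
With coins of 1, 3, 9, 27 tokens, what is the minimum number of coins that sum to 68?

68 = 2×27 + 1×9 + 1×3 + 2×1
Total coins = 2 + 1 + 1 + 2 = 6

6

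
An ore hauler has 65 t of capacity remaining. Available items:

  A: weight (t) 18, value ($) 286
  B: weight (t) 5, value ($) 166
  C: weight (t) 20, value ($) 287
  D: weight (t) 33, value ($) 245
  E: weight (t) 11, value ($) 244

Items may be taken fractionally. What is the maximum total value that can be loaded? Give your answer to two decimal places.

Order: B (166/5=33.20) > E (244/11=22.18) > A (286/18=15.89) > C (287/20=14.35) > D (245/33=7.42)
Fill: take B (5 @ 166) → take E (11 @ 244) → take A (18 @ 286) → take C (20 @ 287) → take 11/33 of D → 81.67; 65/65 used.
Total value = 1064.67

1064.67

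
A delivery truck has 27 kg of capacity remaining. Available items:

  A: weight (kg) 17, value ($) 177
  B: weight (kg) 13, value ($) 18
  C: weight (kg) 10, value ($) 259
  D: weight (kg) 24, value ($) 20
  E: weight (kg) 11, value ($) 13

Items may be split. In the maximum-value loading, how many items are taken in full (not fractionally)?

2

Ratios (sorted): C 25.90, A 10.41, B 1.38, E 1.18, D 0.83
take C (10 @ 259); take A (17 @ 177). Capacity used 27/27.
2 item(s) taken whole.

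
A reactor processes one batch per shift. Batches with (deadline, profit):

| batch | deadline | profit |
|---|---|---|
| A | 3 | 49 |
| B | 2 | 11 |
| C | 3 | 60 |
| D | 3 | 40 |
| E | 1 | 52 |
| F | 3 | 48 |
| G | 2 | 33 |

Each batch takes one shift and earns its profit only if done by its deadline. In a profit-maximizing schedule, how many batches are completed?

3

Sort by profit descending; place each in the latest free slot ≤ its deadline.
Profit order: C=60 E=52 A=49 F=48 D=40 G=33 B=11
Assign: C→slot 3, E→slot 1, A→slot 2, F skipped, D skipped, G skipped, B skipped.
Slots: [1:E] [2:A] [3:C]
3 of 7 scheduled.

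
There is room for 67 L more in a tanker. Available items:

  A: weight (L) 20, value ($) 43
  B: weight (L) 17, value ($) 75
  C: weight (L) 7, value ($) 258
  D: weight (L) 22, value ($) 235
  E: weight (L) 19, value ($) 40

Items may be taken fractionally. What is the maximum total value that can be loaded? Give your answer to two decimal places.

613.11

Ratios (sorted): C 36.86, D 10.68, B 4.41, A 2.15, E 2.11
take C (7 @ 258); take D (22 @ 235); take B (17 @ 75); take A (20 @ 43); take 1/19 of E → 2.11. Capacity used 67/67.
Total value = 613.11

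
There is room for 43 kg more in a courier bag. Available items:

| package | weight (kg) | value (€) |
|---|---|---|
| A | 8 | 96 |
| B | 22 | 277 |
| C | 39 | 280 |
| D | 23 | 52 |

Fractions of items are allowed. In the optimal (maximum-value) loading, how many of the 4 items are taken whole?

Order: B (277/22=12.59) > A (96/8=12.00) > C (280/39=7.18) > D (52/23=2.26)
Fill: take B (22 @ 277) → take A (8 @ 96) → take 13/39 of C → 93.33; 43/43 used.
2 item(s) taken whole; one partial (take 13/39 of C).

2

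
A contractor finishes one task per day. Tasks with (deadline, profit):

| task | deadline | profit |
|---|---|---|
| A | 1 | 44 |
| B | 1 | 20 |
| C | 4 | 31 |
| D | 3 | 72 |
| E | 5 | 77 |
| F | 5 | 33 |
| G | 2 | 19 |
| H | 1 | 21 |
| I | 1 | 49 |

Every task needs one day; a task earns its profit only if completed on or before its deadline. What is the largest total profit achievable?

Take jobs in profit order; each goes to the latest open slot no later than its deadline.
By profit: E(d5,77), D(d3,72), I(d1,49), A(d1,44), F(d5,33), C(d4,31), H(d1,21), B(d1,20), G(d2,19)
E→slot 5; D→slot 3; I→slot 1; A skipped; F→slot 4; C→slot 2; H skipped; B skipped; G skipped.
Profit = 49 + 31 + 72 + 33 + 77 = 262

262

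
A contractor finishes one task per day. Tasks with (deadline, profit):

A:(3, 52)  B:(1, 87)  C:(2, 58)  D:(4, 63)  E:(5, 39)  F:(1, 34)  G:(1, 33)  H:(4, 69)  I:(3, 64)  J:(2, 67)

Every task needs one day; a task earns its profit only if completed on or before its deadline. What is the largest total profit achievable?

By profit: B(d1,87), H(d4,69), J(d2,67), I(d3,64), D(d4,63), C(d2,58), A(d3,52), E(d5,39), F(d1,34), G(d1,33)
B→slot 1; H→slot 4; J→slot 2; I→slot 3; D skipped; C skipped; A skipped; E→slot 5; F skipped; G skipped.
Profit = 87 + 67 + 64 + 69 + 39 = 326

326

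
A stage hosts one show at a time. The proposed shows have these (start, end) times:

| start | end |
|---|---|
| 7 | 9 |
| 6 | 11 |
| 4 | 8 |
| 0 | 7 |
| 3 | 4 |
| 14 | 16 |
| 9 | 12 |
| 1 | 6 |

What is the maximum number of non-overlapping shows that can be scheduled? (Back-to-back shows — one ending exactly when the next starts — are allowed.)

4

Greedy by earliest finish: after sorting by end time, pick each interval compatible with the last pick.
Sorted by end: (3,4)  (1,6)  (0,7)  (4,8)  (7,9)  (6,11)  (9,12)  (14,16)
take (3,4); skip (1,6); take (4,8); skip (6,11); take (9,12); take (14,16).
Selected 4 shows.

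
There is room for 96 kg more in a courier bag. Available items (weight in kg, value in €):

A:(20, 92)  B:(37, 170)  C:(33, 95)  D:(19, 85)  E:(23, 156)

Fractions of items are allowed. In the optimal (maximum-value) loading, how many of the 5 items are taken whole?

Greedy by value/weight ratio, highest first.
Order: E (156/23=6.78) > A (92/20=4.60) > B (170/37=4.59) > D (85/19=4.47) > C (95/33=2.88)
Fill: take E (23 @ 156) → take A (20 @ 92) → take B (37 @ 170) → take 16/19 of D → 71.58; 96/96 used.
3 item(s) taken whole; one partial (take 16/19 of D).

3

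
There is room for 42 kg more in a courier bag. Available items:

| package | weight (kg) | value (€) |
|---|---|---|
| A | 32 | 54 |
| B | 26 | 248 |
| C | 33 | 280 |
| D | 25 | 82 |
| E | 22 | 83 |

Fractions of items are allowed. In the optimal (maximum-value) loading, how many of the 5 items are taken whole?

1

Greedy by value/weight ratio, highest first.
Order: B (248/26=9.54) > C (280/33=8.48) > E (83/22=3.77) > D (82/25=3.28) > A (54/32=1.69)
Fill: take B (26 @ 248) → take 16/33 of C → 135.76; 42/42 used.
1 item(s) taken whole; one partial (take 16/33 of C).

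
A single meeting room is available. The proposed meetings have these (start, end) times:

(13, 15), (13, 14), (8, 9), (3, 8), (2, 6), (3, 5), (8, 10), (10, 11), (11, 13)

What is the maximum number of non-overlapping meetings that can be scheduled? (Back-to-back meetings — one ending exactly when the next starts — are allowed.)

5

By end time: (3,5), (2,6), (3,8), (8,9), (8,10), (10,11), (11,13), (13,14), (13,15).
Pick (3,5); next start ≥ 5 → (8,9); next start ≥ 9 → (10,11); next start ≥ 11 → (11,13); next start ≥ 13 → (13,14).
Selected 5 meetings.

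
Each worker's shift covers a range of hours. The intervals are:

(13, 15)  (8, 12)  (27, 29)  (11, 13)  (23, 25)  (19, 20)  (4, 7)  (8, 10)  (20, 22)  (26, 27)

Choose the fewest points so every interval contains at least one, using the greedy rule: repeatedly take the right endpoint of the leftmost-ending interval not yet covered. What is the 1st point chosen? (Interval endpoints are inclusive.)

7

Sorted: [4,7] [8,10] [8,12] [11,13] [13,15] [19,20] [20,22] [23,25] [26,27] [27,29]
{[4,7]} hit by 7; {[8,10],[8,12]} hit by 10; {[11,13],[13,15]} hit by 13; {[19,20],[20,22]} hit by 20; {[23,25]} hit by 25; {[26,27],[27,29]} hit by 27.
Points: 7, 10, 13, 20, 25, 27 (6 total).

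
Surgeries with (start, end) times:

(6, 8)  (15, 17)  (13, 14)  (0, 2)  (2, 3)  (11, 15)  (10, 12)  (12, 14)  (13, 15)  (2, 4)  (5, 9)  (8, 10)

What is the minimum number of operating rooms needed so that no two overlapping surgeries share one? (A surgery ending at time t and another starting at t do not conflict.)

4

starts: [0, 2, 2, 5, 6, 8, 10, 11, 12, 13, 13, 15]
ends:   [2, 3, 4, 8, 9, 10, 12, 14, 14, 15, 15, 17]
s0→1 e2→0 s2→1 s2→2 e3→1 e4→0 s5→1 s6→2 e8→1 s8→2 e9→1 e10→0 s10→1 s11→2 e12→1 s12→2 s13→3 s13→4  — peak 4.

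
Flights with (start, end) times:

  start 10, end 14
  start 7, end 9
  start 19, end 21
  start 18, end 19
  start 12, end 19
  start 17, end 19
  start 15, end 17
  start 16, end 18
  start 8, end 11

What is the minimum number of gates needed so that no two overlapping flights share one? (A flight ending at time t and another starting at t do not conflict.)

3

Events (time:±→running): 7:+→1 8:+→2 9:-→1 10:+→2 11:-→1 12:+→2 14:-→1 15:+→2 16:+→3 … peak 3.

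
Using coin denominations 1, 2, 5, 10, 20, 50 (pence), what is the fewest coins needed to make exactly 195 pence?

Use the largest denomination that fits, subtract, and repeat.
195 − 3×50→45 − 2×20→5 − 1×5→0
Total coins = 3 + 2 + 1 = 6

6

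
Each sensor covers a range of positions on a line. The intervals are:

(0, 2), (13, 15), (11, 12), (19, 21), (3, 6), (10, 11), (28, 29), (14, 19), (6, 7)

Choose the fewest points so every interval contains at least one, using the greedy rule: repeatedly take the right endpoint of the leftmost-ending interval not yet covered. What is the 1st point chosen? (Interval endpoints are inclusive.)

2

By right end: [0,2]  [3,6]  [6,7]  [10,11]  [11,12]  [13,15]  [14,19]  [19,21]  [28,29]
[0,2] uncovered → point at 2; [3,6] uncovered → point at 6; [10,11] uncovered → point at 11; [13,15] uncovered → point at 15; [19,21] uncovered → point at 21; [28,29] uncovered → point at 29.
Points: 2, 6, 11, 15, 21, 29 (6 total).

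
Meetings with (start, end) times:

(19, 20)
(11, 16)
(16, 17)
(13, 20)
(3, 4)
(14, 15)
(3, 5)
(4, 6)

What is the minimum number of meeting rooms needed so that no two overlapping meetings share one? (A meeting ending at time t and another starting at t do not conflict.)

3

Count concurrent intervals with a sweep; the peak is the room count.
starts: [3, 3, 4, 11, 13, 14, 16, 19]
ends:   [4, 5, 6, 15, 16, 17, 20, 20]
s3→1 s3→2 e4→1 s4→2 e5→1 e6→0 s11→1 s13→2 s14→3  — peak 3.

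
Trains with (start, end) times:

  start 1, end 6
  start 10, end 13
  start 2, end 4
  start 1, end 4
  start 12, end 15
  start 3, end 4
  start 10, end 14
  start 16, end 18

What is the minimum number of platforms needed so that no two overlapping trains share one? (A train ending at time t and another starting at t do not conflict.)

4

starts: [1, 1, 2, 3, 10, 10, 12, 16]
ends:   [4, 4, 4, 6, 13, 14, 15, 18]
s1→1 s1→2 s2→3 s3→4  — peak 4.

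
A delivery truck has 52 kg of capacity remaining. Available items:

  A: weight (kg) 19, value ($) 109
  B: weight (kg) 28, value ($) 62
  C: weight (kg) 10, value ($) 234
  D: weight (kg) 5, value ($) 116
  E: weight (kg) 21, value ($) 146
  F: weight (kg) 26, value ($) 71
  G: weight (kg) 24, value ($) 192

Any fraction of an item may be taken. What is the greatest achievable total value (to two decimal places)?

Ratios (sorted): C 23.40, D 23.20, G 8.00, E 6.95, A 5.74, F 2.73, B 2.21
take C (10 @ 234); take D (5 @ 116); take G (24 @ 192); take 13/21 of E → 90.38. Capacity used 52/52.
Total value = 632.38

632.38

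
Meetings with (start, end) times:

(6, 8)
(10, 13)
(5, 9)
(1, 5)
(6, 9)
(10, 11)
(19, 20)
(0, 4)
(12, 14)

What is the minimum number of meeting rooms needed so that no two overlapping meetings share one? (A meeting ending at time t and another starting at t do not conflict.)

3

starts: [0, 1, 5, 6, 6, 10, 10, 12, 19]
ends:   [4, 5, 8, 9, 9, 11, 13, 14, 20]
s0→1 s1→2 e4→1 e5→0 s5→1 s6→2 s6→3  — peak 3.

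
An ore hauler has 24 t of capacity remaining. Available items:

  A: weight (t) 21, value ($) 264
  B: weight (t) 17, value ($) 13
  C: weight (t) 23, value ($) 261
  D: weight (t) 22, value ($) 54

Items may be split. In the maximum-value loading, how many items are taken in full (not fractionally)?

1

Greedy by value/weight ratio, highest first.
Order: A (264/21=12.57) > C (261/23=11.35) > D (54/22=2.45) > B (13/17=0.76)
Fill: take A (21 @ 264) → take 3/23 of C → 34.04; 24/24 used.
1 item(s) taken whole; one partial (take 3/23 of C).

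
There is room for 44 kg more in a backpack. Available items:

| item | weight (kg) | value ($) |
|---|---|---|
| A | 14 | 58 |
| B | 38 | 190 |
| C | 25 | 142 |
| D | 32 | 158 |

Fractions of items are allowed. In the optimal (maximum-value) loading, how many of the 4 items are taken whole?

Order: C (142/25=5.68) > B (190/38=5.00) > D (158/32=4.94) > A (58/14=4.14)
Fill: take C (25 @ 142) → take 19/38 of B → 95.00; 44/44 used.
1 item(s) taken whole; one partial (take 19/38 of B).

1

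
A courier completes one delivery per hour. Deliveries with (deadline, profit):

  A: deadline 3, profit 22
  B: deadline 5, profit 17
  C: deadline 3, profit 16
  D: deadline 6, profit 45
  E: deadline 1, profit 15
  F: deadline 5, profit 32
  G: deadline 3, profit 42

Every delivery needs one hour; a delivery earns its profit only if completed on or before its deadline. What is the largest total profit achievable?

Sort by profit descending; place each in the latest free slot ≤ its deadline.
By profit: D(d6,45), G(d3,42), F(d5,32), A(d3,22), B(d5,17), C(d3,16), E(d1,15)
D→slot 6; G→slot 3; F→slot 5; A→slot 2; B→slot 4; C→slot 1; E skipped.
Profit = 16 + 22 + 42 + 17 + 32 + 45 = 174

174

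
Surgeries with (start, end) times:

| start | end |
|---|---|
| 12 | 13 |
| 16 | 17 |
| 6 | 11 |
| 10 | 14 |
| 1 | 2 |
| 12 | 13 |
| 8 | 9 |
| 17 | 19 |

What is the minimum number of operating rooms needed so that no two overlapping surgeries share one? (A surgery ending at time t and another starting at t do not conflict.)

3

Events (time:±→running): 1:+→1 2:-→0 6:+→1 8:+→2 9:-→1 10:+→2 11:-→1 12:+→2 12:+→3 … peak 3.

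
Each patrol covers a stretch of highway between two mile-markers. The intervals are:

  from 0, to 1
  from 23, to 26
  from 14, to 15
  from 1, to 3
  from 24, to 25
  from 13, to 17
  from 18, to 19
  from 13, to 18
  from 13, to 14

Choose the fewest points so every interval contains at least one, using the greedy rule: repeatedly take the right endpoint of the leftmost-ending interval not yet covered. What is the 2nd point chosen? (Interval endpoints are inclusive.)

14

By right end: [0,1]  [1,3]  [13,14]  [14,15]  [13,17]  [13,18]  [18,19]  [24,25]  [23,26]
[0,1] uncovered → point at 1; [13,14] uncovered → point at 14; [18,19] uncovered → point at 19; [24,25] uncovered → point at 25.
Points: 1, 14, 19, 25 (4 total).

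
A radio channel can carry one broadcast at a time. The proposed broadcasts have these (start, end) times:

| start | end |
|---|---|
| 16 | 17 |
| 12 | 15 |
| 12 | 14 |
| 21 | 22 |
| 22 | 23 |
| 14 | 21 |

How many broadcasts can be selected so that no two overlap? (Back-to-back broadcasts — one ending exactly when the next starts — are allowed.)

4

Greedy by earliest finish: after sorting by end time, pick each interval compatible with the last pick.
Sorted by end: (12,14)  (12,15)  (16,17)  (14,21)  (21,22)  (22,23)
take (12,14); take (16,17); take (21,22); take (22,23).
Selected 4 broadcasts.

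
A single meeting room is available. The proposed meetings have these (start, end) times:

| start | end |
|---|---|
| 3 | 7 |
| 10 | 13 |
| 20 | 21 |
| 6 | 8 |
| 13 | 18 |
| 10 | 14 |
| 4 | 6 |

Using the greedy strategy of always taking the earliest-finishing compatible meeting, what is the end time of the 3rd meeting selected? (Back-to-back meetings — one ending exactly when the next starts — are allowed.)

Sort by end time and greedily take each interval whose start is ≥ the last chosen end.
Sorted by end: (4,6)  (3,7)  (6,8)  (10,13)  (10,14)  (13,18)  (20,21)
take (4,6); take (6,8); take (10,13); take (13,18); take (20,21).
Selected: (4,6) (6,8) (10,13) (13,18) (20,21)

13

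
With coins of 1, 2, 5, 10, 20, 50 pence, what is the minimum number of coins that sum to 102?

102 = 2×50 + 1×2
Total coins = 2 + 1 = 3

3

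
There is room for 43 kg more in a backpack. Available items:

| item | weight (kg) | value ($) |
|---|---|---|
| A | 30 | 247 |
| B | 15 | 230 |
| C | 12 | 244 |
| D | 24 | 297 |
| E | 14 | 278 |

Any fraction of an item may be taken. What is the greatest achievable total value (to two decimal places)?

776.75

Ratios (sorted): C 20.33, E 19.86, B 15.33, D 12.38, A 8.23
take C (12 @ 244); take E (14 @ 278); take B (15 @ 230); take 2/24 of D → 24.75. Capacity used 43/43.
Total value = 776.75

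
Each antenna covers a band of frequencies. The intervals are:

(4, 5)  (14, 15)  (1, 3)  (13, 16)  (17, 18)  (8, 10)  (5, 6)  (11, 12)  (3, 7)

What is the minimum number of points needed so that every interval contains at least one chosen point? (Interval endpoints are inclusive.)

Process intervals by earliest right end; each time one isn't hit yet, stab at its right endpoint.
By right end: [1,3]  [4,5]  [5,6]  [3,7]  [8,10]  [11,12]  [14,15]  [13,16]  [17,18]
[1,3] uncovered → point at 3; [4,5] uncovered → point at 5; [8,10] uncovered → point at 10; [11,12] uncovered → point at 12; [14,15] uncovered → point at 15; [17,18] uncovered → point at 18.
Points: 3, 5, 10, 12, 15, 18 (6 total).

6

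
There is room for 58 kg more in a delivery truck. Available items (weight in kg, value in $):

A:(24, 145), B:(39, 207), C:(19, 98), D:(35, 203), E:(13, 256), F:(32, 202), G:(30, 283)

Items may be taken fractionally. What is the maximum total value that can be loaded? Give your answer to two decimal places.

Sort by value per unit weight and fill in that order.
Order: E (256/13=19.69) > G (283/30=9.43) > F (202/32=6.31) > A (145/24=6.04) > D (203/35=5.80) > B (207/39=5.31) > C (98/19=5.16)
Fill: take E (13 @ 256) → take G (30 @ 283) → take 15/32 of F → 94.69; 58/58 used.
Total value = 633.69

633.69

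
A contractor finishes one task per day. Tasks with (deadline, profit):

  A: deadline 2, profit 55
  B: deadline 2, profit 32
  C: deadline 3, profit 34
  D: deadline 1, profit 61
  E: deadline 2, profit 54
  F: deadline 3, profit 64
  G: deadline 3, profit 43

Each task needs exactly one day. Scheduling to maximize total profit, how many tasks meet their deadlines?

3

Sort by profit descending; place each in the latest free slot ≤ its deadline.
Profit order: F=64 D=61 A=55 E=54 G=43 C=34 B=32
Assign: F→slot 3, D→slot 1, A→slot 2, E skipped, G skipped, C skipped, B skipped.
Slots: [1:D] [2:A] [3:F]
3 of 7 scheduled.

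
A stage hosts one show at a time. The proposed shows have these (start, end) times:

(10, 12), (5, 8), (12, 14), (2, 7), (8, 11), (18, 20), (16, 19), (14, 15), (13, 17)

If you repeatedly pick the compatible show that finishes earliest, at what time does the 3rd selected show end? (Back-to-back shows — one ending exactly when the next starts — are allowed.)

14

Greedy by earliest finish: after sorting by end time, pick each interval compatible with the last pick.
Sorted by end: (2,7)  (5,8)  (8,11)  (10,12)  (12,14)  (14,15)  (13,17)  (16,19)  (18,20)
take (2,7); take (8,11); take (12,14); take (14,15); take (16,19); skip (18,20).
Selected: (2,7) (8,11) (12,14) (14,15) (16,19)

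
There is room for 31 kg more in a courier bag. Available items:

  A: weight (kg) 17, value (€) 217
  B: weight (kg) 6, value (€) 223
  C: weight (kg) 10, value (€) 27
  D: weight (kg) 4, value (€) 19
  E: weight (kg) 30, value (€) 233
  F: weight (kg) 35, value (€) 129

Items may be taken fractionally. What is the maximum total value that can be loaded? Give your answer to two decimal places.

Ratios (sorted): B 37.17, A 12.76, E 7.77, D 4.75, F 3.69, C 2.70
take B (6 @ 223); take A (17 @ 217); take 8/30 of E → 62.13. Capacity used 31/31.
Total value = 502.13

502.13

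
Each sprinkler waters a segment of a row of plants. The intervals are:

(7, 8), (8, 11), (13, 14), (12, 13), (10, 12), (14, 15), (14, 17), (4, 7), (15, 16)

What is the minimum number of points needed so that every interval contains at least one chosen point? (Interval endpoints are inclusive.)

Process intervals by earliest right end; each time one isn't hit yet, stab at its right endpoint.
Sorted: [4,7] [7,8] [8,11] [10,12] [12,13] [13,14] [14,15] [15,16] [14,17]
{[4,7],[7,8]} hit by 7; {[8,11],[10,12]} hit by 11; {[12,13],[13,14]} hit by 13; {[14,15],[15,16],[14,17]} hit by 15.
Points: 7, 11, 13, 15 (4 total).

4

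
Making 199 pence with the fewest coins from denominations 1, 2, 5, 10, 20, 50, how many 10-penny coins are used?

Use the largest denomination that fits, subtract, and repeat.
199 − 3×50→49 − 2×20→9 − 1×5→4 − 2×2→0
Count of 10: 0

0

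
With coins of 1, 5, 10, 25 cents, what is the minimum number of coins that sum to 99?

9

99 = 3×25 + 2×10 + 4×1
Total coins = 3 + 2 + 4 = 9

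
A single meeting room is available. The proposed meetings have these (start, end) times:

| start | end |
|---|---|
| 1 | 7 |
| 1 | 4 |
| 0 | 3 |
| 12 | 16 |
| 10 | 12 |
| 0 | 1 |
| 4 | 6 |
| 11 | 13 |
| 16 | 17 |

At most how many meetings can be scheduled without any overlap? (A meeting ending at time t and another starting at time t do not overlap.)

6

Sort by end time and greedily take each interval whose start is ≥ the last chosen end.
Sorted by end: (0,1)  (0,3)  (1,4)  (4,6)  (1,7)  (10,12)  (11,13)  (12,16)  (16,17)
take (0,1); take (1,4); take (4,6); skip (1,7); take (10,12); take (12,16); take (16,17).
Selected 6 meetings.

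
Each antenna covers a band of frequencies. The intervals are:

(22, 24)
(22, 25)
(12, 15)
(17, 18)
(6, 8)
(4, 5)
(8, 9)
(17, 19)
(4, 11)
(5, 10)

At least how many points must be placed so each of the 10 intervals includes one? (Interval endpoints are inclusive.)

Sort by right endpoint; whenever an interval is uncovered, place a point at its right end.
Sorted: [4,5] [6,8] [8,9] [5,10] [4,11] [12,15] [17,18] [17,19] [22,24] [22,25]
{[4,5]} hit by 5; {[6,8],[8,9],[5,10],[4,11]} hit by 8; {[12,15]} hit by 15; {[17,18],[17,19]} hit by 18; {[22,24],[22,25]} hit by 24.
Points: 5, 8, 15, 18, 24 (5 total).

5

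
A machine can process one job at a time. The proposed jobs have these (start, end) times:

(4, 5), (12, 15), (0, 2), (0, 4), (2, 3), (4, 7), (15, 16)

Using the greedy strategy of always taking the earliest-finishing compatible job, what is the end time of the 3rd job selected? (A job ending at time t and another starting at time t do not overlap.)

Greedy by earliest finish: after sorting by end time, pick each interval compatible with the last pick.
Sorted by end: (0,2)  (2,3)  (0,4)  (4,5)  (4,7)  (12,15)  (15,16)
take (0,2); take (2,3); skip (0,4); take (4,5); take (12,15); take (15,16).
Selected: (0,2) (2,3) (4,5) (12,15) (15,16)

5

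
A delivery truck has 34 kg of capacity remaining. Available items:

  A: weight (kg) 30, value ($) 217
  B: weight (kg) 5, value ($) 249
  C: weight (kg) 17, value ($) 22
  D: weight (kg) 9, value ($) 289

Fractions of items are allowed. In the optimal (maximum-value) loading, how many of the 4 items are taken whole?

2

Greedy by value/weight ratio, highest first.
Order: B (249/5=49.80) > D (289/9=32.11) > A (217/30=7.23) > C (22/17=1.29)
Fill: take B (5 @ 249) → take D (9 @ 289) → take 20/30 of A → 144.67; 34/34 used.
2 item(s) taken whole; one partial (take 20/30 of A).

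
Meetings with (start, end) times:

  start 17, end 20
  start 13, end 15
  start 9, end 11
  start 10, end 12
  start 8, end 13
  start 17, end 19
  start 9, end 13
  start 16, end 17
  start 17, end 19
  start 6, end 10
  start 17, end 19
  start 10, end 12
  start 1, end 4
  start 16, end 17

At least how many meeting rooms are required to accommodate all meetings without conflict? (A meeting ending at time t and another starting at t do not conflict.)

5

Events (time:±→running): 1:+→1 4:-→0 6:+→1 8:+→2 9:+→3 9:+→4 10:-→3 10:+→4 10:+→5 … peak 5.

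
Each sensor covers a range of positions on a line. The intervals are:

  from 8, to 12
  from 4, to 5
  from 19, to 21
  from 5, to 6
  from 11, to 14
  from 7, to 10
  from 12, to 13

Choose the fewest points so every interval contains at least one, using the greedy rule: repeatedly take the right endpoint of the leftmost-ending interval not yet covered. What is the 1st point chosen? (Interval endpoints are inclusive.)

5

Process intervals by earliest right end; each time one isn't hit yet, stab at its right endpoint.
Sorted: [4,5] [5,6] [7,10] [8,12] [12,13] [11,14] [19,21]
{[4,5],[5,6]} hit by 5; {[7,10],[8,12]} hit by 10; {[12,13],[11,14]} hit by 13; {[19,21]} hit by 21.
Points: 5, 10, 13, 21 (4 total).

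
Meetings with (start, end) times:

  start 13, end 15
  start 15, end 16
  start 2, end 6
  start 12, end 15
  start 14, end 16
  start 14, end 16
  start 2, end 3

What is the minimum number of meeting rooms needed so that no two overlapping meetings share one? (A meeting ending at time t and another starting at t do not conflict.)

starts: [2, 2, 12, 13, 14, 14, 15]
ends:   [3, 6, 15, 15, 16, 16, 16]
s2→1 s2→2 e3→1 e6→0 s12→1 s13→2 s14→3 s14→4  — peak 4.

4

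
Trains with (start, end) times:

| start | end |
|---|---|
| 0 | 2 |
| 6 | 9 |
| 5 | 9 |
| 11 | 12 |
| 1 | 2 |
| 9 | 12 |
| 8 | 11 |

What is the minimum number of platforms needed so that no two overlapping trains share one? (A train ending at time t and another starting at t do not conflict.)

starts: [0, 1, 5, 6, 8, 9, 11]
ends:   [2, 2, 9, 9, 11, 12, 12]
s0→1 s1→2 e2→1 e2→0 s5→1 s6→2 s8→3  — peak 3.

3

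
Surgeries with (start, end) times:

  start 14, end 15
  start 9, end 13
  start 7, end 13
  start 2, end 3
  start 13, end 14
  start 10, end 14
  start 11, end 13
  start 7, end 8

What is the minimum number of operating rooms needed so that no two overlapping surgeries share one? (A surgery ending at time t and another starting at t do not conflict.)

4

The answer is the maximum number of intervals overlapping at any instant.
starts: [2, 7, 7, 9, 10, 11, 13, 14]
ends:   [3, 8, 13, 13, 13, 14, 14, 15]
s2→1 e3→0 s7→1 s7→2 e8→1 s9→2 s10→3 s11→4  — peak 4.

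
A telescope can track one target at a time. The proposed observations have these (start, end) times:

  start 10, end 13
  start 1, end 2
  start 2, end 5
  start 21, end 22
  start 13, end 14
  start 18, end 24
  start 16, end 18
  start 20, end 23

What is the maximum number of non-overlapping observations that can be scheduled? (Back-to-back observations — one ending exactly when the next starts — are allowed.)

Order by finish time; keep every interval that doesn't clash with the previous kept one.
Sorted by end: (1,2)  (2,5)  (10,13)  (13,14)  (16,18)  (21,22)  (20,23)  (18,24)
take (1,2); take (2,5); take (10,13); take (13,14); take (16,18); take (21,22); skip (18,24).
Selected 6 observations.

6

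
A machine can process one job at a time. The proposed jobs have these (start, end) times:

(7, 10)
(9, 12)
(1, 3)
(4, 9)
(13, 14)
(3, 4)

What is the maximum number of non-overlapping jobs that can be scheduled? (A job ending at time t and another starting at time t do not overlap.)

Greedy by earliest finish: after sorting by end time, pick each interval compatible with the last pick.
By end time: (1,3), (3,4), (4,9), (7,10), (9,12), (13,14).
Pick (1,3); next start ≥ 3 → (3,4); next start ≥ 4 → (4,9); next start ≥ 9 → (9,12); next start ≥ 12 → (13,14).
Selected 5 jobs.

5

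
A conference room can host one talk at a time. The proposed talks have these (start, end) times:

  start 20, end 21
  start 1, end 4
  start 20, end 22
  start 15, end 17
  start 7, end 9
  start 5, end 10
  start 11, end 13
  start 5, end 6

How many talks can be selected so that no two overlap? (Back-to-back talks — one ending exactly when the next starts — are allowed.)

Greedy by earliest finish: after sorting by end time, pick each interval compatible with the last pick.
Sorted by end: (1,4)  (5,6)  (7,9)  (5,10)  (11,13)  (15,17)  (20,21)  (20,22)
take (1,4); take (5,6); take (7,9); take (11,13); take (15,17); take (20,21).
Selected 6 talks.

6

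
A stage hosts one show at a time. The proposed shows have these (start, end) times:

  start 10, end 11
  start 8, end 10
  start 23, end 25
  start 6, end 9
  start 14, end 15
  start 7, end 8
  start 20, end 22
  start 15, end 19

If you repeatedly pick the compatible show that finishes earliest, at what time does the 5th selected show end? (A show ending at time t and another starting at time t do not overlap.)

Greedy by earliest finish: after sorting by end time, pick each interval compatible with the last pick.
Sorted by end: (7,8)  (6,9)  (8,10)  (10,11)  (14,15)  (15,19)  (20,22)  (23,25)
take (7,8); take (8,10); take (10,11); take (14,15); take (15,19); take (20,22); take (23,25).
Selected: (7,8) (8,10) (10,11) (14,15) (15,19) (20,22) (23,25)

19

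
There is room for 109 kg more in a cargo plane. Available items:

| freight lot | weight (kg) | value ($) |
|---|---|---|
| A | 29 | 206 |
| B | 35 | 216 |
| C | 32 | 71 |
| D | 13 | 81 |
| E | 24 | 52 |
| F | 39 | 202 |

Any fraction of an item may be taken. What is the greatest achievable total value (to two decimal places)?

668.74

Order: A (206/29=7.10) > D (81/13=6.23) > B (216/35=6.17) > F (202/39=5.18) > C (71/32=2.22) > E (52/24=2.17)
Fill: take A (29 @ 206) → take D (13 @ 81) → take B (35 @ 216) → take 32/39 of F → 165.74; 109/109 used.
Total value = 668.74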